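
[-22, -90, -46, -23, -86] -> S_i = Random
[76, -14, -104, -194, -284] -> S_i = 76 + -90*i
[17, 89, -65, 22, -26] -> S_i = Random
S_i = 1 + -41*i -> [1, -40, -81, -122, -163]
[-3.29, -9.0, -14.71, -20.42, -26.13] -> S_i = -3.29 + -5.71*i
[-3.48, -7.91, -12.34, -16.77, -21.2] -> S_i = -3.48 + -4.43*i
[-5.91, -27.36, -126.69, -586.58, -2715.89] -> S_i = -5.91*4.63^i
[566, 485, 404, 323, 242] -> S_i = 566 + -81*i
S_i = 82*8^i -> [82, 656, 5248, 41984, 335872]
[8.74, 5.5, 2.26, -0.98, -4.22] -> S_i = 8.74 + -3.24*i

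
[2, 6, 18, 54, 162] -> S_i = 2*3^i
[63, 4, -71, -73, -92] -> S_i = Random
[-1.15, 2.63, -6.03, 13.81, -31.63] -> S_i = -1.15*(-2.29)^i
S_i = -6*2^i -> [-6, -12, -24, -48, -96]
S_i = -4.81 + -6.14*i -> [-4.81, -10.95, -17.09, -23.23, -29.37]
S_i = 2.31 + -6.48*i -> [2.31, -4.17, -10.65, -17.13, -23.61]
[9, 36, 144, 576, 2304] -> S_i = 9*4^i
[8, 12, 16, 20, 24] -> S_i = 8 + 4*i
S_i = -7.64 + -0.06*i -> [-7.64, -7.7, -7.76, -7.82, -7.88]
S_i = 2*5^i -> [2, 10, 50, 250, 1250]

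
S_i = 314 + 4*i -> [314, 318, 322, 326, 330]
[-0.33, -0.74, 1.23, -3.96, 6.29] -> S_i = Random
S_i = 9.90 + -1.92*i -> [9.9, 7.98, 6.06, 4.14, 2.22]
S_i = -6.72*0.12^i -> [-6.72, -0.81, -0.1, -0.01, -0.0]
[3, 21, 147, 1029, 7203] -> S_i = 3*7^i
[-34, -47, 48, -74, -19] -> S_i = Random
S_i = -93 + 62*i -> [-93, -31, 31, 93, 155]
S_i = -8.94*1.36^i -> [-8.94, -12.16, -16.54, -22.49, -30.58]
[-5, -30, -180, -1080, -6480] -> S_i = -5*6^i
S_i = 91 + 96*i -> [91, 187, 283, 379, 475]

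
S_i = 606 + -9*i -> [606, 597, 588, 579, 570]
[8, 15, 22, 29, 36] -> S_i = 8 + 7*i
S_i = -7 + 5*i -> [-7, -2, 3, 8, 13]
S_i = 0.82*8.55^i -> [0.82, 7.01, 59.94, 512.52, 4382.06]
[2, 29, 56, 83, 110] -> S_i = 2 + 27*i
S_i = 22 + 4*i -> [22, 26, 30, 34, 38]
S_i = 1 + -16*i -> [1, -15, -31, -47, -63]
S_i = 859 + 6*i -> [859, 865, 871, 877, 883]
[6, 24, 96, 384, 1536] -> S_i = 6*4^i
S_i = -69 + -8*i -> [-69, -77, -85, -93, -101]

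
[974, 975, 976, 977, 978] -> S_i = 974 + 1*i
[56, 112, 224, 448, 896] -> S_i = 56*2^i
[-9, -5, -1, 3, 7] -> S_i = -9 + 4*i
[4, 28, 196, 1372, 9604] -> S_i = 4*7^i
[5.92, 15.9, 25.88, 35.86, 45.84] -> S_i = 5.92 + 9.98*i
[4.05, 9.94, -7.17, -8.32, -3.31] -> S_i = Random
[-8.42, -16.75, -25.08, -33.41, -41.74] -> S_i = -8.42 + -8.33*i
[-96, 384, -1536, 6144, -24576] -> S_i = -96*-4^i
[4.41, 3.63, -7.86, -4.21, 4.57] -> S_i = Random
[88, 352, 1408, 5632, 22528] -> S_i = 88*4^i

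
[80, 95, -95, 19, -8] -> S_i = Random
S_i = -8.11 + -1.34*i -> [-8.11, -9.45, -10.79, -12.13, -13.47]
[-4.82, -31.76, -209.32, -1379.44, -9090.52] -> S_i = -4.82*6.59^i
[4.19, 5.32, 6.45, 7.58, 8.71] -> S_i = 4.19 + 1.13*i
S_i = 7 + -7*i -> [7, 0, -7, -14, -21]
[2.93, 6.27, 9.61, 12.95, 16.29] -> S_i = 2.93 + 3.34*i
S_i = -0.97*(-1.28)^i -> [-0.97, 1.24, -1.59, 2.03, -2.6]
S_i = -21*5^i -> [-21, -105, -525, -2625, -13125]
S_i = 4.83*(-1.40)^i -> [4.83, -6.76, 9.47, -13.25, 18.55]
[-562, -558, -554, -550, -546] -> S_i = -562 + 4*i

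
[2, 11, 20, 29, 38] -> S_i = 2 + 9*i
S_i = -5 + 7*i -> [-5, 2, 9, 16, 23]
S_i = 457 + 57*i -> [457, 514, 571, 628, 685]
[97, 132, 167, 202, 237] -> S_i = 97 + 35*i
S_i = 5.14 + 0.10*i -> [5.14, 5.24, 5.34, 5.44, 5.54]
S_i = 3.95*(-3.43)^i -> [3.95, -13.55, 46.47, -159.4, 546.73]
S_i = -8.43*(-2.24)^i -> [-8.43, 18.88, -42.3, 94.75, -212.24]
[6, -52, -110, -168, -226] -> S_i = 6 + -58*i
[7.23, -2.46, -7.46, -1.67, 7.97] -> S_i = Random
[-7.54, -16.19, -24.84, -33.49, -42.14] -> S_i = -7.54 + -8.65*i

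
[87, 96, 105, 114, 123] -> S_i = 87 + 9*i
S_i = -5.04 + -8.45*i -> [-5.04, -13.49, -21.94, -30.39, -38.84]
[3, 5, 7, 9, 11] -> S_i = 3 + 2*i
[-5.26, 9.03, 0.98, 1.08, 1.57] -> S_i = Random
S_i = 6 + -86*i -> [6, -80, -166, -252, -338]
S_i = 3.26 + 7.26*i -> [3.26, 10.52, 17.78, 25.04, 32.3]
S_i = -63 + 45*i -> [-63, -18, 27, 72, 117]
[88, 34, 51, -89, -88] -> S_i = Random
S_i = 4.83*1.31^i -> [4.83, 6.33, 8.29, 10.86, 14.22]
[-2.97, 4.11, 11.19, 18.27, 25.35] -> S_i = -2.97 + 7.08*i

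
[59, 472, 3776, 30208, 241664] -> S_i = 59*8^i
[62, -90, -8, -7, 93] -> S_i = Random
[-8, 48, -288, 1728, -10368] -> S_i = -8*-6^i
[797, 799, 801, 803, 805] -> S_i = 797 + 2*i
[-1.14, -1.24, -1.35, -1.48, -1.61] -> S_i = -1.14*1.09^i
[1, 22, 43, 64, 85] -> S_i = 1 + 21*i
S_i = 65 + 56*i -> [65, 121, 177, 233, 289]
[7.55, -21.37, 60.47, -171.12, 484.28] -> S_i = 7.55*(-2.83)^i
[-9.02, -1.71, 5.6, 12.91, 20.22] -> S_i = -9.02 + 7.31*i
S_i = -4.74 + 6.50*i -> [-4.74, 1.76, 8.26, 14.76, 21.26]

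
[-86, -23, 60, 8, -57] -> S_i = Random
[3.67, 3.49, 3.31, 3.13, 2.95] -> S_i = 3.67 + -0.18*i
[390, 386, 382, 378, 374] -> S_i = 390 + -4*i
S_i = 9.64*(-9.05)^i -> [9.64, -87.24, 789.54, -7145.34, 64665.31]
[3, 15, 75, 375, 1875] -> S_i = 3*5^i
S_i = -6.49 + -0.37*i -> [-6.49, -6.86, -7.23, -7.6, -7.97]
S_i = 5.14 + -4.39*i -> [5.14, 0.75, -3.64, -8.03, -12.42]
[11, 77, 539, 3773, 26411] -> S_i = 11*7^i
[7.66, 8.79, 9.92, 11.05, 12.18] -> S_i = 7.66 + 1.13*i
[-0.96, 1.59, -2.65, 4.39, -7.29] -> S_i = -0.96*(-1.66)^i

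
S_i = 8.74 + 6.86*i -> [8.74, 15.6, 22.46, 29.32, 36.18]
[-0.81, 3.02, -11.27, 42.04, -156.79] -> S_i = -0.81*(-3.73)^i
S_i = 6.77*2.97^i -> [6.77, 20.11, 59.72, 177.36, 526.76]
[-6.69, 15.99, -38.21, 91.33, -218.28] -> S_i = -6.69*(-2.39)^i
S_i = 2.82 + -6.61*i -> [2.82, -3.79, -10.4, -17.01, -23.62]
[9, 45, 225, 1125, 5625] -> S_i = 9*5^i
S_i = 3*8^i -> [3, 24, 192, 1536, 12288]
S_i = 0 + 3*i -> [0, 3, 6, 9, 12]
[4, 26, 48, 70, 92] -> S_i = 4 + 22*i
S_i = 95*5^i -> [95, 475, 2375, 11875, 59375]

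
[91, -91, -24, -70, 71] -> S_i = Random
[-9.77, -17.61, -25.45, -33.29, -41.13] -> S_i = -9.77 + -7.84*i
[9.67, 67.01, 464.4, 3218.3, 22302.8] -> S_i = 9.67*6.93^i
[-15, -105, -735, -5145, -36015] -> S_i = -15*7^i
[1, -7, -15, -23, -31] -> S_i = 1 + -8*i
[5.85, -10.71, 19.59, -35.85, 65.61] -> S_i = 5.85*(-1.83)^i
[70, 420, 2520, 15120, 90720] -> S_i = 70*6^i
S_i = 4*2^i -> [4, 8, 16, 32, 64]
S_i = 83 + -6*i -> [83, 77, 71, 65, 59]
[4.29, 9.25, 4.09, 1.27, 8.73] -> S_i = Random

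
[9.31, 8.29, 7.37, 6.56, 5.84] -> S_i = 9.31*0.89^i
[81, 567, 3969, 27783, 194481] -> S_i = 81*7^i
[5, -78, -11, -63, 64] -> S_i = Random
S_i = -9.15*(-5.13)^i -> [-9.15, 46.94, -240.8, 1235.3, -6337.1]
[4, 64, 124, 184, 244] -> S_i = 4 + 60*i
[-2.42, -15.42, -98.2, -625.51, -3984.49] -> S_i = -2.42*6.37^i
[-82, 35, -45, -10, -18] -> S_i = Random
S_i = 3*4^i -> [3, 12, 48, 192, 768]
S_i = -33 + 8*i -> [-33, -25, -17, -9, -1]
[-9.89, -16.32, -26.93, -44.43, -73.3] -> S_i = -9.89*1.65^i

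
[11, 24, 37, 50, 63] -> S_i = 11 + 13*i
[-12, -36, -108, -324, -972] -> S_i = -12*3^i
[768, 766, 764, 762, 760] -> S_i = 768 + -2*i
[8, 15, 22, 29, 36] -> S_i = 8 + 7*i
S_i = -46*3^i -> [-46, -138, -414, -1242, -3726]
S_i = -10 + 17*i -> [-10, 7, 24, 41, 58]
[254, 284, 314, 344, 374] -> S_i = 254 + 30*i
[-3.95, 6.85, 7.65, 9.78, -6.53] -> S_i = Random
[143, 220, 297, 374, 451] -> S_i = 143 + 77*i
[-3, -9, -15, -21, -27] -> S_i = -3 + -6*i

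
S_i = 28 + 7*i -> [28, 35, 42, 49, 56]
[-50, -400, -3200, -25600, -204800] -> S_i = -50*8^i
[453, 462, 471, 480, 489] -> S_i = 453 + 9*i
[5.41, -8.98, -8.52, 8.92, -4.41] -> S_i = Random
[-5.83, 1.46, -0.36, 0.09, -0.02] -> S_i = -5.83*(-0.25)^i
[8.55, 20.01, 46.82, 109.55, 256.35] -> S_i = 8.55*2.34^i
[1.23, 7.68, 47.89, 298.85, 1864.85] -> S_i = 1.23*6.24^i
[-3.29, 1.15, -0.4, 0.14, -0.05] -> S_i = -3.29*(-0.35)^i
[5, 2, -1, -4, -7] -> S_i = 5 + -3*i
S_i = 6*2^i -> [6, 12, 24, 48, 96]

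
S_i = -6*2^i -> [-6, -12, -24, -48, -96]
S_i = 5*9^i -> [5, 45, 405, 3645, 32805]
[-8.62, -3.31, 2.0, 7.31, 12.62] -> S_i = -8.62 + 5.31*i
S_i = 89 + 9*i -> [89, 98, 107, 116, 125]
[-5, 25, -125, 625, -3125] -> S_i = -5*-5^i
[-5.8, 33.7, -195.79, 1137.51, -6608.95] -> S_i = -5.80*(-5.81)^i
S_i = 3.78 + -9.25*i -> [3.78, -5.47, -14.72, -23.97, -33.22]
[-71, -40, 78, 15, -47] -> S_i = Random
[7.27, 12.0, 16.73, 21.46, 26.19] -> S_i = 7.27 + 4.73*i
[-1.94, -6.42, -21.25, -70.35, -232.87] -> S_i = -1.94*3.31^i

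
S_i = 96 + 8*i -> [96, 104, 112, 120, 128]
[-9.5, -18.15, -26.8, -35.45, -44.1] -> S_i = -9.50 + -8.65*i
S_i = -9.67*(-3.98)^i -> [-9.67, 38.49, -153.18, 609.64, -2426.38]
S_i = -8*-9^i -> [-8, 72, -648, 5832, -52488]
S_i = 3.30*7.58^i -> [3.3, 25.01, 189.61, 1437.21, 10894.09]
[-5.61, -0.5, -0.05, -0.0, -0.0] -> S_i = -5.61*0.09^i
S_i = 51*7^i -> [51, 357, 2499, 17493, 122451]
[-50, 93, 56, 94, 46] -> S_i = Random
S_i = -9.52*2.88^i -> [-9.52, -27.42, -78.96, -227.41, -654.95]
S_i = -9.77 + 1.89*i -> [-9.77, -7.88, -5.99, -4.1, -2.21]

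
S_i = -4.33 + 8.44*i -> [-4.33, 4.11, 12.55, 20.99, 29.43]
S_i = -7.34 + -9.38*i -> [-7.34, -16.72, -26.1, -35.48, -44.86]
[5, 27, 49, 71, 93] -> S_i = 5 + 22*i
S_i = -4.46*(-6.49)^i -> [-4.46, 28.95, -187.86, 1219.18, -7912.5]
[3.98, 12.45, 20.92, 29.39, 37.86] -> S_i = 3.98 + 8.47*i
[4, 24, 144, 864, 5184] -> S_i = 4*6^i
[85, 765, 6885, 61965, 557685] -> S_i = 85*9^i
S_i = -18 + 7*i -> [-18, -11, -4, 3, 10]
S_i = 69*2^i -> [69, 138, 276, 552, 1104]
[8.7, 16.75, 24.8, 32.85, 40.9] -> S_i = 8.70 + 8.05*i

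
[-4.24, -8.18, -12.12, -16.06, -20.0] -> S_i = -4.24 + -3.94*i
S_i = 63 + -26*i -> [63, 37, 11, -15, -41]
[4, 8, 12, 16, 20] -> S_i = 4 + 4*i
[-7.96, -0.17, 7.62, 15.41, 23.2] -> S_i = -7.96 + 7.79*i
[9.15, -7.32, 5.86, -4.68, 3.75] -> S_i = 9.15*(-0.80)^i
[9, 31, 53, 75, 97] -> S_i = 9 + 22*i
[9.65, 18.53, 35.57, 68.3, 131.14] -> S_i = 9.65*1.92^i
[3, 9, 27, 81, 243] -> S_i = 3*3^i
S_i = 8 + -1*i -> [8, 7, 6, 5, 4]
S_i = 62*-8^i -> [62, -496, 3968, -31744, 253952]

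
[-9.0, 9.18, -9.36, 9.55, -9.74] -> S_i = -9.00*(-1.02)^i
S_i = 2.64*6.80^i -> [2.64, 17.95, 122.07, 830.1, 5644.68]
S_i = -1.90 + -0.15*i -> [-1.9, -2.05, -2.2, -2.35, -2.5]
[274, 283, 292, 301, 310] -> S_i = 274 + 9*i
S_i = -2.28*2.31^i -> [-2.28, -5.27, -12.17, -28.1, -64.92]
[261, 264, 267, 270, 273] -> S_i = 261 + 3*i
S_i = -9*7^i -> [-9, -63, -441, -3087, -21609]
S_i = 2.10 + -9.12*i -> [2.1, -7.02, -16.14, -25.26, -34.38]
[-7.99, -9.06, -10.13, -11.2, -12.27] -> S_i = -7.99 + -1.07*i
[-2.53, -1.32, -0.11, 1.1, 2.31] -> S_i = -2.53 + 1.21*i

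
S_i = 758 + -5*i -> [758, 753, 748, 743, 738]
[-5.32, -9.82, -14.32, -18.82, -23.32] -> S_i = -5.32 + -4.50*i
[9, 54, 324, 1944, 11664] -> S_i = 9*6^i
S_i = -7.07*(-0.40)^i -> [-7.07, 2.83, -1.13, 0.45, -0.18]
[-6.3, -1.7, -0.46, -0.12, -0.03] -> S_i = -6.30*0.27^i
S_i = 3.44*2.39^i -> [3.44, 8.22, 19.65, 46.96, 112.24]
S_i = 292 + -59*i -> [292, 233, 174, 115, 56]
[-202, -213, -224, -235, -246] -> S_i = -202 + -11*i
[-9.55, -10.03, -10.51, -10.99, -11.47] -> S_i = -9.55 + -0.48*i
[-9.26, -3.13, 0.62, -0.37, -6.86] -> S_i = Random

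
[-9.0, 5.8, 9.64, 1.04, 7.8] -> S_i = Random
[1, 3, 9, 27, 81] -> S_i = 1*3^i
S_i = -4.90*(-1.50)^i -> [-4.9, 7.35, -11.02, 16.54, -24.81]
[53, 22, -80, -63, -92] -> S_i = Random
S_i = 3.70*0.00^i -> [3.7, 0.0, 0.0, 0.0, 0.0]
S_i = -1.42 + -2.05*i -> [-1.42, -3.47, -5.52, -7.57, -9.62]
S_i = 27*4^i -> [27, 108, 432, 1728, 6912]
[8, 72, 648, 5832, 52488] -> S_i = 8*9^i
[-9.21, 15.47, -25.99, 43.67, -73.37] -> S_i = -9.21*(-1.68)^i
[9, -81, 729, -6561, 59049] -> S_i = 9*-9^i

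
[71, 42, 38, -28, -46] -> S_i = Random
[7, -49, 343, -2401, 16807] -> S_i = 7*-7^i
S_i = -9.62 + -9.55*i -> [-9.62, -19.17, -28.72, -38.27, -47.82]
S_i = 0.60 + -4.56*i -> [0.6, -3.96, -8.52, -13.08, -17.64]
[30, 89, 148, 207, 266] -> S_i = 30 + 59*i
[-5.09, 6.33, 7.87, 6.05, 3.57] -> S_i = Random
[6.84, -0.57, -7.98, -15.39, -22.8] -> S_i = 6.84 + -7.41*i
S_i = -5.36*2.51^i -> [-5.36, -13.45, -33.77, -84.76, -212.75]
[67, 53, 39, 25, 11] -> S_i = 67 + -14*i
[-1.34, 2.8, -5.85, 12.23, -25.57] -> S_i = -1.34*(-2.09)^i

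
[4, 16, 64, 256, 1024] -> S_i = 4*4^i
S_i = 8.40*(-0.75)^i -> [8.4, -6.3, 4.73, -3.54, 2.66]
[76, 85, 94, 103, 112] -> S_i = 76 + 9*i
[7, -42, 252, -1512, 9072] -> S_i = 7*-6^i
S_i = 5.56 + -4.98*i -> [5.56, 0.58, -4.4, -9.38, -14.36]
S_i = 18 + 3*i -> [18, 21, 24, 27, 30]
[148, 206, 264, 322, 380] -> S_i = 148 + 58*i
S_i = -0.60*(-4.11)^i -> [-0.6, 2.47, -10.14, 41.66, -171.21]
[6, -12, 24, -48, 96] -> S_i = 6*-2^i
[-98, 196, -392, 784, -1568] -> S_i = -98*-2^i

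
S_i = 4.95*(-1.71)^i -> [4.95, -8.46, 14.47, -24.75, 42.32]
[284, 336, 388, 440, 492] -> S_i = 284 + 52*i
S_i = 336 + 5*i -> [336, 341, 346, 351, 356]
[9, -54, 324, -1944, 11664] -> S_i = 9*-6^i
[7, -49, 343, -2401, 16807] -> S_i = 7*-7^i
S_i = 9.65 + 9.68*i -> [9.65, 19.33, 29.01, 38.69, 48.37]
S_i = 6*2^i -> [6, 12, 24, 48, 96]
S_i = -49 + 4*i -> [-49, -45, -41, -37, -33]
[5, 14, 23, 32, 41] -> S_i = 5 + 9*i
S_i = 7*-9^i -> [7, -63, 567, -5103, 45927]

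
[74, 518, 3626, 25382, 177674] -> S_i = 74*7^i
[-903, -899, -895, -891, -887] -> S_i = -903 + 4*i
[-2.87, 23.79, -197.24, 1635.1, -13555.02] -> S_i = -2.87*(-8.29)^i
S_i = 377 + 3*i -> [377, 380, 383, 386, 389]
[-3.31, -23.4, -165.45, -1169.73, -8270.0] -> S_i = -3.31*7.07^i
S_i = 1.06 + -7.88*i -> [1.06, -6.82, -14.7, -22.58, -30.46]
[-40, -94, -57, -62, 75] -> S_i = Random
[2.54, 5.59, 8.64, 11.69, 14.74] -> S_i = 2.54 + 3.05*i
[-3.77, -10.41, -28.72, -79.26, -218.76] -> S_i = -3.77*2.76^i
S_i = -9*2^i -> [-9, -18, -36, -72, -144]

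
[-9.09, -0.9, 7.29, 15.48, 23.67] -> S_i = -9.09 + 8.19*i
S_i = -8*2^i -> [-8, -16, -32, -64, -128]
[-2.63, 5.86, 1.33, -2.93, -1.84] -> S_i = Random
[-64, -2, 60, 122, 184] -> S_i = -64 + 62*i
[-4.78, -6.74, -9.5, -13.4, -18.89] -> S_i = -4.78*1.41^i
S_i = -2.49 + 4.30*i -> [-2.49, 1.81, 6.11, 10.41, 14.71]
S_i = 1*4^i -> [1, 4, 16, 64, 256]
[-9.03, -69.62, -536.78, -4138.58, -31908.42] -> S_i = -9.03*7.71^i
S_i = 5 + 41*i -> [5, 46, 87, 128, 169]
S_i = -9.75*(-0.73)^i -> [-9.75, 7.12, -5.2, 3.79, -2.77]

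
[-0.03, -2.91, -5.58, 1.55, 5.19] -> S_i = Random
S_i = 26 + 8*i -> [26, 34, 42, 50, 58]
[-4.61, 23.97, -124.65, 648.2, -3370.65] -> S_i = -4.61*(-5.20)^i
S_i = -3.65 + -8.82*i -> [-3.65, -12.47, -21.29, -30.11, -38.93]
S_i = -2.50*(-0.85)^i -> [-2.5, 2.12, -1.81, 1.54, -1.31]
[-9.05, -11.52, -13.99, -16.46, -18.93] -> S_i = -9.05 + -2.47*i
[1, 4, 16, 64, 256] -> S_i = 1*4^i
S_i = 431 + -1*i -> [431, 430, 429, 428, 427]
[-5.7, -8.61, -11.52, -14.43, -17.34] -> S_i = -5.70 + -2.91*i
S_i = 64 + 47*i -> [64, 111, 158, 205, 252]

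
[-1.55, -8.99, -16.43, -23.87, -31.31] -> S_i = -1.55 + -7.44*i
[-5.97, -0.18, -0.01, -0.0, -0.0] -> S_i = -5.97*0.03^i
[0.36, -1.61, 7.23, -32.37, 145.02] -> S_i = 0.36*(-4.48)^i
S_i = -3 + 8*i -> [-3, 5, 13, 21, 29]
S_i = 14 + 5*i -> [14, 19, 24, 29, 34]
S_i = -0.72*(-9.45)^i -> [-0.72, 6.8, -64.3, 607.61, -5741.95]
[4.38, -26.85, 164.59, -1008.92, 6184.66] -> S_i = 4.38*(-6.13)^i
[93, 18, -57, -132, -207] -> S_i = 93 + -75*i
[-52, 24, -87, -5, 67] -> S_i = Random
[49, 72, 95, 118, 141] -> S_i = 49 + 23*i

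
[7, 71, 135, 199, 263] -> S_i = 7 + 64*i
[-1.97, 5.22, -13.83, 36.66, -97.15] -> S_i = -1.97*(-2.65)^i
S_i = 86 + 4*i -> [86, 90, 94, 98, 102]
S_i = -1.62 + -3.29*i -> [-1.62, -4.91, -8.2, -11.49, -14.78]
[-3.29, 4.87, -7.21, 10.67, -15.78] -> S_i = -3.29*(-1.48)^i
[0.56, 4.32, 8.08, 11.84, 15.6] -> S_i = 0.56 + 3.76*i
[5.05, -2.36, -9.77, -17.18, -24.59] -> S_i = 5.05 + -7.41*i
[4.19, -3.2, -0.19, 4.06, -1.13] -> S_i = Random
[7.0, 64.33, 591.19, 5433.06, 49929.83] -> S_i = 7.00*9.19^i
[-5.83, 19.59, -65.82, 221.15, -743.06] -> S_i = -5.83*(-3.36)^i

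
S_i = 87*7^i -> [87, 609, 4263, 29841, 208887]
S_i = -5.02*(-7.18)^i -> [-5.02, 36.04, -258.79, 1858.13, -13341.4]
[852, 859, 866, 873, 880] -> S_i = 852 + 7*i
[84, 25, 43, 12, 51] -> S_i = Random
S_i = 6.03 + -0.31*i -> [6.03, 5.72, 5.41, 5.1, 4.79]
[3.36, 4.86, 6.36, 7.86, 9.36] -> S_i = 3.36 + 1.50*i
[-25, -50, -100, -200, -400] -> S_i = -25*2^i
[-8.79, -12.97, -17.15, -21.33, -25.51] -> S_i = -8.79 + -4.18*i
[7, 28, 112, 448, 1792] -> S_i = 7*4^i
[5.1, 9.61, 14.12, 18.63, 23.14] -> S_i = 5.10 + 4.51*i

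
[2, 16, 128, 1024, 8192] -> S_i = 2*8^i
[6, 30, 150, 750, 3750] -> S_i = 6*5^i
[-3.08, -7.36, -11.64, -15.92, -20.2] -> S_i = -3.08 + -4.28*i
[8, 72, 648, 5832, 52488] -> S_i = 8*9^i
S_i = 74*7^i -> [74, 518, 3626, 25382, 177674]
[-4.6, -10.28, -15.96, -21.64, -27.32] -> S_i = -4.60 + -5.68*i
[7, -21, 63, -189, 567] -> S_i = 7*-3^i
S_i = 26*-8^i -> [26, -208, 1664, -13312, 106496]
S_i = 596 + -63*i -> [596, 533, 470, 407, 344]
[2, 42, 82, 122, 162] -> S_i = 2 + 40*i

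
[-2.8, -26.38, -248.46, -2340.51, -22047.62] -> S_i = -2.80*9.42^i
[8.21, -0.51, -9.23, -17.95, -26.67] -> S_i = 8.21 + -8.72*i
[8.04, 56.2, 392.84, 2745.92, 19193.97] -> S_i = 8.04*6.99^i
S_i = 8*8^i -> [8, 64, 512, 4096, 32768]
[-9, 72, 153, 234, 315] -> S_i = -9 + 81*i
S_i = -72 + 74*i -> [-72, 2, 76, 150, 224]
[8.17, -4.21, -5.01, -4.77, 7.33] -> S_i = Random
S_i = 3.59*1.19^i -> [3.59, 4.27, 5.08, 6.05, 7.2]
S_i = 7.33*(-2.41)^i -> [7.33, -17.67, 42.57, -102.6, 247.27]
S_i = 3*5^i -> [3, 15, 75, 375, 1875]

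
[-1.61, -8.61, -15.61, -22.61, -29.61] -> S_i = -1.61 + -7.00*i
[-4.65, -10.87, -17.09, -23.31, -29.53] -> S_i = -4.65 + -6.22*i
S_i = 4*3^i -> [4, 12, 36, 108, 324]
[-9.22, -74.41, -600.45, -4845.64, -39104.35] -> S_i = -9.22*8.07^i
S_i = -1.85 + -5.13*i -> [-1.85, -6.98, -12.11, -17.24, -22.37]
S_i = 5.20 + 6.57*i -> [5.2, 11.77, 18.34, 24.91, 31.48]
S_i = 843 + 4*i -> [843, 847, 851, 855, 859]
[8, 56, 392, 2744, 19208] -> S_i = 8*7^i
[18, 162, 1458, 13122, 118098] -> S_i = 18*9^i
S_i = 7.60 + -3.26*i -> [7.6, 4.34, 1.08, -2.18, -5.44]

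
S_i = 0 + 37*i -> [0, 37, 74, 111, 148]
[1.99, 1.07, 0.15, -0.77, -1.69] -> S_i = 1.99 + -0.92*i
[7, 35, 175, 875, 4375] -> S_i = 7*5^i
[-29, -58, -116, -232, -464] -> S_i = -29*2^i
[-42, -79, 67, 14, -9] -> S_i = Random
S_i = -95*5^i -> [-95, -475, -2375, -11875, -59375]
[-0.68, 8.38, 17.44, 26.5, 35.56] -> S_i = -0.68 + 9.06*i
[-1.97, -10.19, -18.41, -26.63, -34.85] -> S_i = -1.97 + -8.22*i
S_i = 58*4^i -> [58, 232, 928, 3712, 14848]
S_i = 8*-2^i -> [8, -16, 32, -64, 128]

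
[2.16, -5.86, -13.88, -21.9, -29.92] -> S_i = 2.16 + -8.02*i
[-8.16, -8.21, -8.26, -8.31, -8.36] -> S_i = -8.16 + -0.05*i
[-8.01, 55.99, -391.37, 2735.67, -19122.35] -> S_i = -8.01*(-6.99)^i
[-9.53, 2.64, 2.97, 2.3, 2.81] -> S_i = Random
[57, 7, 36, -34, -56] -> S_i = Random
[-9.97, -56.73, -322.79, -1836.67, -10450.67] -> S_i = -9.97*5.69^i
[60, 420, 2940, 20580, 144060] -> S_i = 60*7^i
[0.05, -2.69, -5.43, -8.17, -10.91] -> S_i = 0.05 + -2.74*i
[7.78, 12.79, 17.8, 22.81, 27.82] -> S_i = 7.78 + 5.01*i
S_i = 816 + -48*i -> [816, 768, 720, 672, 624]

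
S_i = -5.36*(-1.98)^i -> [-5.36, 10.61, -21.01, 41.61, -82.38]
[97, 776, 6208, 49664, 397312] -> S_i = 97*8^i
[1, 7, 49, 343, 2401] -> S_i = 1*7^i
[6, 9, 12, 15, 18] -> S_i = 6 + 3*i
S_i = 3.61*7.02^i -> [3.61, 25.34, 177.9, 1248.87, 8767.09]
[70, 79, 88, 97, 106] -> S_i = 70 + 9*i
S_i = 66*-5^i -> [66, -330, 1650, -8250, 41250]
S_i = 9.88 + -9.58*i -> [9.88, 0.3, -9.28, -18.86, -28.44]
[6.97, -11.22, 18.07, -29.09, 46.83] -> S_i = 6.97*(-1.61)^i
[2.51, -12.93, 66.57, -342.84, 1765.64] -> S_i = 2.51*(-5.15)^i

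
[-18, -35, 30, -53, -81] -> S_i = Random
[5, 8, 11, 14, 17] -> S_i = 5 + 3*i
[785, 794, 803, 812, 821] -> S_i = 785 + 9*i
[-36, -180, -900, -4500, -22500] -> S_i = -36*5^i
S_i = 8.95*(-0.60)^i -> [8.95, -5.37, 3.22, -1.93, 1.16]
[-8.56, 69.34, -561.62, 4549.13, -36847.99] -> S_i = -8.56*(-8.10)^i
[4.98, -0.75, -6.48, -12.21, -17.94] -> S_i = 4.98 + -5.73*i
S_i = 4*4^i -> [4, 16, 64, 256, 1024]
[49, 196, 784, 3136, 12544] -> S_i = 49*4^i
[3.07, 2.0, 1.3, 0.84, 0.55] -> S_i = 3.07*0.65^i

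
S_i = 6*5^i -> [6, 30, 150, 750, 3750]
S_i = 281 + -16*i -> [281, 265, 249, 233, 217]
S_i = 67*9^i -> [67, 603, 5427, 48843, 439587]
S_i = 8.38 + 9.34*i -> [8.38, 17.72, 27.06, 36.4, 45.74]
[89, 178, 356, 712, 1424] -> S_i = 89*2^i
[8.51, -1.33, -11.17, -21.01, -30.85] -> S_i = 8.51 + -9.84*i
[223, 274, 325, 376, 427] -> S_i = 223 + 51*i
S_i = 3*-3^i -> [3, -9, 27, -81, 243]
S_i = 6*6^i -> [6, 36, 216, 1296, 7776]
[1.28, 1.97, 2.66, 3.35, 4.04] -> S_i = 1.28 + 0.69*i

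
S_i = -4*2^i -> [-4, -8, -16, -32, -64]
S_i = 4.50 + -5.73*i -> [4.5, -1.23, -6.96, -12.69, -18.42]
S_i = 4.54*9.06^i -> [4.54, 41.13, 372.66, 3376.3, 30589.24]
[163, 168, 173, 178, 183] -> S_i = 163 + 5*i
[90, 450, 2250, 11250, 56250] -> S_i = 90*5^i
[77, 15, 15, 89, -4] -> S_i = Random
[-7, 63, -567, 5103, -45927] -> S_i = -7*-9^i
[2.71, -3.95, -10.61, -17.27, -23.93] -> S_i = 2.71 + -6.66*i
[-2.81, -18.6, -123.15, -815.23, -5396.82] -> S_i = -2.81*6.62^i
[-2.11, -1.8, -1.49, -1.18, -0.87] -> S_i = -2.11 + 0.31*i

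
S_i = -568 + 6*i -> [-568, -562, -556, -550, -544]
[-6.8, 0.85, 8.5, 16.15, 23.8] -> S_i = -6.80 + 7.65*i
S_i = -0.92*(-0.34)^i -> [-0.92, 0.31, -0.11, 0.04, -0.01]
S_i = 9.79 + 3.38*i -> [9.79, 13.17, 16.55, 19.93, 23.31]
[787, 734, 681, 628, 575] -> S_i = 787 + -53*i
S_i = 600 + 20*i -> [600, 620, 640, 660, 680]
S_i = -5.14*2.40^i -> [-5.14, -12.34, -29.61, -71.06, -170.53]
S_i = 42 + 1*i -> [42, 43, 44, 45, 46]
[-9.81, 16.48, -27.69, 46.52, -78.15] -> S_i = -9.81*(-1.68)^i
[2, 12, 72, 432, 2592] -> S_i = 2*6^i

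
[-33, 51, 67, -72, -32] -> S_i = Random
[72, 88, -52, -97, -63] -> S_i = Random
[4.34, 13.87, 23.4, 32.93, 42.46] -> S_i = 4.34 + 9.53*i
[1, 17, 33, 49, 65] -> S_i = 1 + 16*i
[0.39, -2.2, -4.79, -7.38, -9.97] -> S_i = 0.39 + -2.59*i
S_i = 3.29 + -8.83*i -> [3.29, -5.54, -14.37, -23.2, -32.03]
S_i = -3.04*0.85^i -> [-3.04, -2.58, -2.2, -1.87, -1.59]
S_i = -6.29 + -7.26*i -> [-6.29, -13.55, -20.81, -28.07, -35.33]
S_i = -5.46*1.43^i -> [-5.46, -7.81, -11.17, -15.97, -22.83]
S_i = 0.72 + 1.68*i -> [0.72, 2.4, 4.08, 5.76, 7.44]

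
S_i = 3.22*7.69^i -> [3.22, 24.76, 190.42, 1464.32, 11260.59]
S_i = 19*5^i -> [19, 95, 475, 2375, 11875]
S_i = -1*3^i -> [-1, -3, -9, -27, -81]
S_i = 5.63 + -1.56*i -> [5.63, 4.07, 2.51, 0.95, -0.61]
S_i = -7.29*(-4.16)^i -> [-7.29, 30.33, -126.16, 524.82, -2183.24]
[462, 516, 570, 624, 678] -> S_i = 462 + 54*i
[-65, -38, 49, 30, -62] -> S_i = Random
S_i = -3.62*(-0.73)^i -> [-3.62, 2.64, -1.93, 1.41, -1.03]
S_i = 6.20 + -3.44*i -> [6.2, 2.76, -0.68, -4.12, -7.56]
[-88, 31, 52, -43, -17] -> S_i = Random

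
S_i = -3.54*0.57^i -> [-3.54, -2.02, -1.15, -0.66, -0.37]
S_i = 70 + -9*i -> [70, 61, 52, 43, 34]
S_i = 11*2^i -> [11, 22, 44, 88, 176]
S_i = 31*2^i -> [31, 62, 124, 248, 496]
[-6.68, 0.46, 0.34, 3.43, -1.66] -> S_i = Random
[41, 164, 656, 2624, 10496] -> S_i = 41*4^i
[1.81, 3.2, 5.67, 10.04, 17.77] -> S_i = 1.81*1.77^i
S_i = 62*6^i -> [62, 372, 2232, 13392, 80352]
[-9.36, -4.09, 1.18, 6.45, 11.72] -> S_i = -9.36 + 5.27*i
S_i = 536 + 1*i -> [536, 537, 538, 539, 540]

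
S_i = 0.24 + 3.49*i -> [0.24, 3.73, 7.22, 10.71, 14.2]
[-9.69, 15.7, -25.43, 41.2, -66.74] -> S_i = -9.69*(-1.62)^i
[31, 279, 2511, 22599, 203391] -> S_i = 31*9^i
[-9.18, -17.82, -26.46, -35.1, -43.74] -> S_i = -9.18 + -8.64*i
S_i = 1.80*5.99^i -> [1.8, 10.78, 64.58, 386.86, 2317.29]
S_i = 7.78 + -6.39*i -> [7.78, 1.39, -5.0, -11.39, -17.78]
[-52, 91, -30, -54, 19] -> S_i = Random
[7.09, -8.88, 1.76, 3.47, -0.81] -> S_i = Random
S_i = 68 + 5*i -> [68, 73, 78, 83, 88]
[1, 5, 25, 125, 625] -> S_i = 1*5^i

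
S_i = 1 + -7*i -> [1, -6, -13, -20, -27]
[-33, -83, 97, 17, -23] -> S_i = Random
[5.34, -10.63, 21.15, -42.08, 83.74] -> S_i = 5.34*(-1.99)^i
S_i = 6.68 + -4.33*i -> [6.68, 2.35, -1.98, -6.31, -10.64]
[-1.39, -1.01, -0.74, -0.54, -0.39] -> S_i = -1.39*0.73^i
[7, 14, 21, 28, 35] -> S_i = 7 + 7*i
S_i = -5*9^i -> [-5, -45, -405, -3645, -32805]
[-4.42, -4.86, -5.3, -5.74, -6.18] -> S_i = -4.42 + -0.44*i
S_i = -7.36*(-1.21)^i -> [-7.36, 8.91, -10.78, 13.04, -15.78]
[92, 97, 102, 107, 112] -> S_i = 92 + 5*i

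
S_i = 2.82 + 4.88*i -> [2.82, 7.7, 12.58, 17.46, 22.34]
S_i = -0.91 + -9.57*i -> [-0.91, -10.48, -20.05, -29.62, -39.19]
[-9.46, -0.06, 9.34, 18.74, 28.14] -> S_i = -9.46 + 9.40*i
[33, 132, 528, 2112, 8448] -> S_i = 33*4^i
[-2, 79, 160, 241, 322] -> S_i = -2 + 81*i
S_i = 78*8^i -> [78, 624, 4992, 39936, 319488]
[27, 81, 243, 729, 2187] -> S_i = 27*3^i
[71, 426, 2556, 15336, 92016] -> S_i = 71*6^i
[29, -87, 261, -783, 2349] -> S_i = 29*-3^i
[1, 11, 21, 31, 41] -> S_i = 1 + 10*i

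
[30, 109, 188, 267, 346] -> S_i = 30 + 79*i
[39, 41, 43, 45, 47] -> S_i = 39 + 2*i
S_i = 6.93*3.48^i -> [6.93, 24.12, 83.93, 292.06, 1016.37]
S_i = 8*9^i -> [8, 72, 648, 5832, 52488]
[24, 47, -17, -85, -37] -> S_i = Random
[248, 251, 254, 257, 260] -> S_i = 248 + 3*i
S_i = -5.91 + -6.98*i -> [-5.91, -12.89, -19.87, -26.85, -33.83]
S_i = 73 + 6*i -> [73, 79, 85, 91, 97]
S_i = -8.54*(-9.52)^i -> [-8.54, 81.3, -773.98, 7368.32, -70146.44]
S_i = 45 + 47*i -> [45, 92, 139, 186, 233]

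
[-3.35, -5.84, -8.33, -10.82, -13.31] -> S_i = -3.35 + -2.49*i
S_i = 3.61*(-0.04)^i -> [3.61, -0.14, 0.01, -0.0, 0.0]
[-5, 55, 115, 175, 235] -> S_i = -5 + 60*i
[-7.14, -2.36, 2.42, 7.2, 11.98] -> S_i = -7.14 + 4.78*i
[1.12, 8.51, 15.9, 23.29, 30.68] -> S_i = 1.12 + 7.39*i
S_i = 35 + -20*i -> [35, 15, -5, -25, -45]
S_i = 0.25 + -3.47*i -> [0.25, -3.22, -6.69, -10.16, -13.63]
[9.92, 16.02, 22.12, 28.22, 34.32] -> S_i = 9.92 + 6.10*i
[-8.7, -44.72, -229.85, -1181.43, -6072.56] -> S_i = -8.70*5.14^i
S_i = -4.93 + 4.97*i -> [-4.93, 0.04, 5.01, 9.98, 14.95]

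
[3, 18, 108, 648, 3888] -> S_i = 3*6^i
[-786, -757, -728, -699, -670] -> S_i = -786 + 29*i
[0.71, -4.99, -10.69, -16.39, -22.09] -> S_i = 0.71 + -5.70*i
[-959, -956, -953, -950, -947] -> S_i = -959 + 3*i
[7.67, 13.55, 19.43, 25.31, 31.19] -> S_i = 7.67 + 5.88*i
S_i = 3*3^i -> [3, 9, 27, 81, 243]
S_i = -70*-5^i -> [-70, 350, -1750, 8750, -43750]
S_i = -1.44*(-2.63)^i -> [-1.44, 3.79, -9.96, 26.2, -68.89]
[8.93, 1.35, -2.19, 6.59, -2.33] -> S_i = Random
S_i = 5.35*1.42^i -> [5.35, 7.6, 10.79, 15.32, 21.75]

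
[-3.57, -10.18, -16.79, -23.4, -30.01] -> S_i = -3.57 + -6.61*i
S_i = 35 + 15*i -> [35, 50, 65, 80, 95]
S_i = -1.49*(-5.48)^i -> [-1.49, 8.17, -44.75, 245.2, -1343.72]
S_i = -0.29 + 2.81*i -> [-0.29, 2.52, 5.33, 8.14, 10.95]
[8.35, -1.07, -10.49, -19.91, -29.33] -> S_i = 8.35 + -9.42*i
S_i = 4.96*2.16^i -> [4.96, 10.71, 23.14, 49.99, 107.97]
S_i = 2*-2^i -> [2, -4, 8, -16, 32]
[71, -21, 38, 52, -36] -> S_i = Random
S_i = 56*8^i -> [56, 448, 3584, 28672, 229376]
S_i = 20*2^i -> [20, 40, 80, 160, 320]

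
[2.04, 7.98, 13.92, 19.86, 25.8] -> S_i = 2.04 + 5.94*i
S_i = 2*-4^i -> [2, -8, 32, -128, 512]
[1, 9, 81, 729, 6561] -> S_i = 1*9^i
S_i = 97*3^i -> [97, 291, 873, 2619, 7857]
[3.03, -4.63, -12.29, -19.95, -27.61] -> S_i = 3.03 + -7.66*i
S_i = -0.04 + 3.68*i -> [-0.04, 3.64, 7.32, 11.0, 14.68]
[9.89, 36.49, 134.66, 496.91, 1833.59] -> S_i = 9.89*3.69^i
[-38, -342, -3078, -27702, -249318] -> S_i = -38*9^i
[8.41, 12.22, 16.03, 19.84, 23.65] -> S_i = 8.41 + 3.81*i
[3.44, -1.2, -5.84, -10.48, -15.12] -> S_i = 3.44 + -4.64*i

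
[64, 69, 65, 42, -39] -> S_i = Random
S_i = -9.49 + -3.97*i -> [-9.49, -13.46, -17.43, -21.4, -25.37]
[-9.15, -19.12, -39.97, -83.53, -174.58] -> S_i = -9.15*2.09^i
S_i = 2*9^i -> [2, 18, 162, 1458, 13122]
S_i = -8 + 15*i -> [-8, 7, 22, 37, 52]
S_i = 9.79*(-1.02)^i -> [9.79, -9.99, 10.19, -10.39, 10.6]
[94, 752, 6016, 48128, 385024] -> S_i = 94*8^i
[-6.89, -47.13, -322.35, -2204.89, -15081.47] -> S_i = -6.89*6.84^i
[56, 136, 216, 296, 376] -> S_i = 56 + 80*i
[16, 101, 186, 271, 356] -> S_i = 16 + 85*i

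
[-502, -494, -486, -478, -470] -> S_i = -502 + 8*i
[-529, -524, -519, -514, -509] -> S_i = -529 + 5*i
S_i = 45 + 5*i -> [45, 50, 55, 60, 65]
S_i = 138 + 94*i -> [138, 232, 326, 420, 514]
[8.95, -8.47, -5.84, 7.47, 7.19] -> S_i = Random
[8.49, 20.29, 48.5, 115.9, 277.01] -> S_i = 8.49*2.39^i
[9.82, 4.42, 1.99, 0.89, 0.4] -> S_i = 9.82*0.45^i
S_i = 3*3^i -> [3, 9, 27, 81, 243]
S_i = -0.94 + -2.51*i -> [-0.94, -3.45, -5.96, -8.47, -10.98]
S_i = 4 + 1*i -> [4, 5, 6, 7, 8]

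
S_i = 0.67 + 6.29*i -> [0.67, 6.96, 13.25, 19.54, 25.83]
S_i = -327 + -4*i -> [-327, -331, -335, -339, -343]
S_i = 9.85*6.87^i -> [9.85, 67.67, 464.89, 3193.79, 21941.34]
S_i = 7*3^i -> [7, 21, 63, 189, 567]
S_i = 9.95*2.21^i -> [9.95, 21.99, 48.6, 107.4, 237.35]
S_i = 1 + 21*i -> [1, 22, 43, 64, 85]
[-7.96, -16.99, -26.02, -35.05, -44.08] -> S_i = -7.96 + -9.03*i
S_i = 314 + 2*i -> [314, 316, 318, 320, 322]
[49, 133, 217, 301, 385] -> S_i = 49 + 84*i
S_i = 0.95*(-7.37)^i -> [0.95, -7.0, 51.6, -380.3, 2802.81]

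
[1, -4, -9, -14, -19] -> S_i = 1 + -5*i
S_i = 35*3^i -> [35, 105, 315, 945, 2835]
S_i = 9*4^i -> [9, 36, 144, 576, 2304]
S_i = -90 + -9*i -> [-90, -99, -108, -117, -126]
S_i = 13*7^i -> [13, 91, 637, 4459, 31213]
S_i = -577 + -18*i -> [-577, -595, -613, -631, -649]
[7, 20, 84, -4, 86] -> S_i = Random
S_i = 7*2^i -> [7, 14, 28, 56, 112]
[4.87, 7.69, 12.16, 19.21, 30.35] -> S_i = 4.87*1.58^i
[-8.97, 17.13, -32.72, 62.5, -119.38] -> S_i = -8.97*(-1.91)^i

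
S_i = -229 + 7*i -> [-229, -222, -215, -208, -201]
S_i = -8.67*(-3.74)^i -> [-8.67, 32.43, -121.27, 453.56, -1696.31]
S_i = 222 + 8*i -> [222, 230, 238, 246, 254]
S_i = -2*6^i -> [-2, -12, -72, -432, -2592]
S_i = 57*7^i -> [57, 399, 2793, 19551, 136857]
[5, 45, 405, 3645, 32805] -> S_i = 5*9^i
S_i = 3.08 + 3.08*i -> [3.08, 6.16, 9.24, 12.32, 15.4]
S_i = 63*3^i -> [63, 189, 567, 1701, 5103]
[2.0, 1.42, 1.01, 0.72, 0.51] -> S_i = 2.00*0.71^i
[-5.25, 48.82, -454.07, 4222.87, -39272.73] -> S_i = -5.25*(-9.30)^i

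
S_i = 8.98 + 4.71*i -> [8.98, 13.69, 18.4, 23.11, 27.82]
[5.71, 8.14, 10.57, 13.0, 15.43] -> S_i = 5.71 + 2.43*i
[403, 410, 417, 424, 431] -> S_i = 403 + 7*i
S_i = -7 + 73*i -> [-7, 66, 139, 212, 285]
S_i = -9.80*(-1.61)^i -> [-9.8, 15.78, -25.4, 40.9, -65.85]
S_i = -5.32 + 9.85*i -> [-5.32, 4.53, 14.38, 24.23, 34.08]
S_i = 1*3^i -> [1, 3, 9, 27, 81]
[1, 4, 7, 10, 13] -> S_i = 1 + 3*i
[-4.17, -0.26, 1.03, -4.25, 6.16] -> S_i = Random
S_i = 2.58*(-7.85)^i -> [2.58, -20.25, 158.99, -1248.04, 9797.12]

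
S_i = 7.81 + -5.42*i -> [7.81, 2.39, -3.03, -8.45, -13.87]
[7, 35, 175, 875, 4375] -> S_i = 7*5^i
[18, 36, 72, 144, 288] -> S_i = 18*2^i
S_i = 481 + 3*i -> [481, 484, 487, 490, 493]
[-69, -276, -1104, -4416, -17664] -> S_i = -69*4^i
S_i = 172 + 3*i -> [172, 175, 178, 181, 184]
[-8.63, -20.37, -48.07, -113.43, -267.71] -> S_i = -8.63*2.36^i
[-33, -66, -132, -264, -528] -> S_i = -33*2^i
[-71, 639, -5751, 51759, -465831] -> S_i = -71*-9^i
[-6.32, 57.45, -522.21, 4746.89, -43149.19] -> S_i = -6.32*(-9.09)^i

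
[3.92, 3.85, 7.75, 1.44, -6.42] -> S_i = Random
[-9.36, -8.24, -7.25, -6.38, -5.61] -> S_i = -9.36*0.88^i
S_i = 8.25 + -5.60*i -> [8.25, 2.65, -2.95, -8.55, -14.15]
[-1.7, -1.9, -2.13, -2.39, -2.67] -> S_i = -1.70*1.12^i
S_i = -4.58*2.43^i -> [-4.58, -11.13, -27.04, -65.72, -159.69]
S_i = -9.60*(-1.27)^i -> [-9.6, 12.19, -15.48, 19.66, -24.97]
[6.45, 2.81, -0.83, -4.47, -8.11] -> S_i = 6.45 + -3.64*i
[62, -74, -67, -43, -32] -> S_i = Random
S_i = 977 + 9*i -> [977, 986, 995, 1004, 1013]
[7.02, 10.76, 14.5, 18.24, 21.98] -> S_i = 7.02 + 3.74*i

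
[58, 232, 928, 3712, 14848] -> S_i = 58*4^i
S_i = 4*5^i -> [4, 20, 100, 500, 2500]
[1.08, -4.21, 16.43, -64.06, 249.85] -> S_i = 1.08*(-3.90)^i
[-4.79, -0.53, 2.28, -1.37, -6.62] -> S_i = Random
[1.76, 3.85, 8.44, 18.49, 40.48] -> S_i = 1.76*2.19^i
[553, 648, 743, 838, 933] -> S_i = 553 + 95*i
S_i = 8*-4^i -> [8, -32, 128, -512, 2048]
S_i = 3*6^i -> [3, 18, 108, 648, 3888]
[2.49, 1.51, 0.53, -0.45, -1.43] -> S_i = 2.49 + -0.98*i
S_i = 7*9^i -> [7, 63, 567, 5103, 45927]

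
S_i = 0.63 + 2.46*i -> [0.63, 3.09, 5.55, 8.01, 10.47]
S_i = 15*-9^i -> [15, -135, 1215, -10935, 98415]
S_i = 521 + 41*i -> [521, 562, 603, 644, 685]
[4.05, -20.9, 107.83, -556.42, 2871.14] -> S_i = 4.05*(-5.16)^i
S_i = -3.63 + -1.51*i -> [-3.63, -5.14, -6.65, -8.16, -9.67]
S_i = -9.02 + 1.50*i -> [-9.02, -7.52, -6.02, -4.52, -3.02]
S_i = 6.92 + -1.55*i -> [6.92, 5.37, 3.82, 2.27, 0.72]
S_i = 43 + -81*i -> [43, -38, -119, -200, -281]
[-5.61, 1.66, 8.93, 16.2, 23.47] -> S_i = -5.61 + 7.27*i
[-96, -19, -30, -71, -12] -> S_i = Random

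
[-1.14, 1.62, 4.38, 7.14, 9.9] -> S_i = -1.14 + 2.76*i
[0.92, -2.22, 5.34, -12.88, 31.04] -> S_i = 0.92*(-2.41)^i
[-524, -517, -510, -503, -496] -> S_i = -524 + 7*i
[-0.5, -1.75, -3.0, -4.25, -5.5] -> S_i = -0.50 + -1.25*i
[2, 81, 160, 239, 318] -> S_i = 2 + 79*i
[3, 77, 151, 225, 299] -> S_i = 3 + 74*i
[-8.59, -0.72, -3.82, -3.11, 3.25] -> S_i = Random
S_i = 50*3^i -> [50, 150, 450, 1350, 4050]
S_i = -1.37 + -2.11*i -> [-1.37, -3.48, -5.59, -7.7, -9.81]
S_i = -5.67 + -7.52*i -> [-5.67, -13.19, -20.71, -28.23, -35.75]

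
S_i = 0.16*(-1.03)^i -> [0.16, -0.16, 0.17, -0.17, 0.18]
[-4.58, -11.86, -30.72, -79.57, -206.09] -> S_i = -4.58*2.59^i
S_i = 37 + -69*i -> [37, -32, -101, -170, -239]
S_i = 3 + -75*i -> [3, -72, -147, -222, -297]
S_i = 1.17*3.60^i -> [1.17, 4.21, 15.16, 54.59, 196.52]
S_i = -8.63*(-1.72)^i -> [-8.63, 14.84, -25.53, 43.91, -75.53]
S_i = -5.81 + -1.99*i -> [-5.81, -7.8, -9.79, -11.78, -13.77]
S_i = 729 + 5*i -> [729, 734, 739, 744, 749]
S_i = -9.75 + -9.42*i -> [-9.75, -19.17, -28.59, -38.01, -47.43]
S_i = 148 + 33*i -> [148, 181, 214, 247, 280]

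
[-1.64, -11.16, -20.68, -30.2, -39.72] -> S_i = -1.64 + -9.52*i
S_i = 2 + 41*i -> [2, 43, 84, 125, 166]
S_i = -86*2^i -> [-86, -172, -344, -688, -1376]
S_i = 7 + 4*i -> [7, 11, 15, 19, 23]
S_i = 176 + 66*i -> [176, 242, 308, 374, 440]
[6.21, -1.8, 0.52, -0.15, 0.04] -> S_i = 6.21*(-0.29)^i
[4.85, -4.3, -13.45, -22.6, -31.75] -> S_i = 4.85 + -9.15*i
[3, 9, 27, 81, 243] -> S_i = 3*3^i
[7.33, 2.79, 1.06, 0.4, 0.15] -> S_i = 7.33*0.38^i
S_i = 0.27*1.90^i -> [0.27, 0.51, 0.97, 1.85, 3.52]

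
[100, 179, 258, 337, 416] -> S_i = 100 + 79*i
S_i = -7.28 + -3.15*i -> [-7.28, -10.43, -13.58, -16.73, -19.88]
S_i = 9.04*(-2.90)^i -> [9.04, -26.22, 76.03, -220.48, 639.38]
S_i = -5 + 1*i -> [-5, -4, -3, -2, -1]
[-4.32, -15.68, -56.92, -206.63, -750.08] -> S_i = -4.32*3.63^i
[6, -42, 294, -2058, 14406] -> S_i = 6*-7^i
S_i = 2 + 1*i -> [2, 3, 4, 5, 6]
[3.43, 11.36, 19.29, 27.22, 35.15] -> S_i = 3.43 + 7.93*i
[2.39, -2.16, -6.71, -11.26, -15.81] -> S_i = 2.39 + -4.55*i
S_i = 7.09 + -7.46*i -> [7.09, -0.37, -7.83, -15.29, -22.75]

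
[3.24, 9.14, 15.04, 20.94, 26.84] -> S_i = 3.24 + 5.90*i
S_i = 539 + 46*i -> [539, 585, 631, 677, 723]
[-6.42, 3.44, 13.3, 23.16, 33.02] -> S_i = -6.42 + 9.86*i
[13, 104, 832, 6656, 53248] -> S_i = 13*8^i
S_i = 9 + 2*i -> [9, 11, 13, 15, 17]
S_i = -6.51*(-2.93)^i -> [-6.51, 19.07, -55.89, 163.75, -479.79]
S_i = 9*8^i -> [9, 72, 576, 4608, 36864]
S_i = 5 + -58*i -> [5, -53, -111, -169, -227]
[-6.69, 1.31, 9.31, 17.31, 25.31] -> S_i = -6.69 + 8.00*i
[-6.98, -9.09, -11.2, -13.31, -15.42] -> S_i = -6.98 + -2.11*i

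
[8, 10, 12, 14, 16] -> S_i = 8 + 2*i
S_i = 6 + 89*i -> [6, 95, 184, 273, 362]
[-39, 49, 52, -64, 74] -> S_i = Random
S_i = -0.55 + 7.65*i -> [-0.55, 7.1, 14.75, 22.4, 30.05]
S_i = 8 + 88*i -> [8, 96, 184, 272, 360]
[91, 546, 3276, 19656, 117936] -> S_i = 91*6^i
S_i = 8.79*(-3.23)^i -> [8.79, -28.39, 91.71, -296.21, 956.75]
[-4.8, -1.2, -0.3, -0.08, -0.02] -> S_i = -4.80*0.25^i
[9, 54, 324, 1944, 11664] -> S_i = 9*6^i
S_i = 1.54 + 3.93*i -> [1.54, 5.47, 9.4, 13.33, 17.26]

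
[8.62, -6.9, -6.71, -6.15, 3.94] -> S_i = Random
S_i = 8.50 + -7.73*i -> [8.5, 0.77, -6.96, -14.69, -22.42]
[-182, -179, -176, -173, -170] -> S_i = -182 + 3*i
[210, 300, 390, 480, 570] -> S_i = 210 + 90*i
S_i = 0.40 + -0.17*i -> [0.4, 0.23, 0.06, -0.11, -0.28]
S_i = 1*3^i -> [1, 3, 9, 27, 81]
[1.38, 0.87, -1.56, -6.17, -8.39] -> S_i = Random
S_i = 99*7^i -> [99, 693, 4851, 33957, 237699]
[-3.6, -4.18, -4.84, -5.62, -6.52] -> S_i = -3.60*1.16^i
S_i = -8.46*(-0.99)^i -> [-8.46, 8.38, -8.29, 8.21, -8.13]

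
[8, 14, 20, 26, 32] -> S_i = 8 + 6*i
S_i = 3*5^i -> [3, 15, 75, 375, 1875]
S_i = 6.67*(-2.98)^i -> [6.67, -19.88, 59.23, -176.51, 526.01]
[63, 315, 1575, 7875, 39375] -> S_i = 63*5^i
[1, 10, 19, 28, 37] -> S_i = 1 + 9*i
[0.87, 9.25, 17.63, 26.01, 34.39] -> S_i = 0.87 + 8.38*i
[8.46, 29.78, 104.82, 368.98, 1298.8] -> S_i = 8.46*3.52^i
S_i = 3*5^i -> [3, 15, 75, 375, 1875]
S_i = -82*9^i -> [-82, -738, -6642, -59778, -538002]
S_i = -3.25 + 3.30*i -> [-3.25, 0.05, 3.35, 6.65, 9.95]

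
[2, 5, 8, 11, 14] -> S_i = 2 + 3*i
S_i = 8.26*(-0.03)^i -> [8.26, -0.25, 0.01, -0.0, 0.0]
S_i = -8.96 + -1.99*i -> [-8.96, -10.95, -12.94, -14.93, -16.92]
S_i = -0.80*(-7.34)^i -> [-0.8, 5.87, -43.1, 316.36, -2322.06]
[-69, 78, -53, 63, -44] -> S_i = Random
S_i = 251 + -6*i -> [251, 245, 239, 233, 227]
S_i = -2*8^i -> [-2, -16, -128, -1024, -8192]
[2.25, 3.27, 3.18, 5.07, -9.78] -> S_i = Random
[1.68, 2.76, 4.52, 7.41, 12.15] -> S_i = 1.68*1.64^i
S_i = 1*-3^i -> [1, -3, 9, -27, 81]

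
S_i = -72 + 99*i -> [-72, 27, 126, 225, 324]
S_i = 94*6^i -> [94, 564, 3384, 20304, 121824]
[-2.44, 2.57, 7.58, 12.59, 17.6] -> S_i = -2.44 + 5.01*i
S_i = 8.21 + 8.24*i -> [8.21, 16.45, 24.69, 32.93, 41.17]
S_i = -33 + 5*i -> [-33, -28, -23, -18, -13]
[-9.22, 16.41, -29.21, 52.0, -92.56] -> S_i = -9.22*(-1.78)^i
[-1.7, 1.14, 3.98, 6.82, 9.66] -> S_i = -1.70 + 2.84*i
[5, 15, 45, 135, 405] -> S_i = 5*3^i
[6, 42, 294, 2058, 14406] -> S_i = 6*7^i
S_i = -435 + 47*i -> [-435, -388, -341, -294, -247]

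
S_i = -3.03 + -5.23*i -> [-3.03, -8.26, -13.49, -18.72, -23.95]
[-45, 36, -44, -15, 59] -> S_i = Random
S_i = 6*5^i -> [6, 30, 150, 750, 3750]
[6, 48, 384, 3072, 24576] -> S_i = 6*8^i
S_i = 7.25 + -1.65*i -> [7.25, 5.6, 3.95, 2.3, 0.65]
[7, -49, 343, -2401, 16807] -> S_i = 7*-7^i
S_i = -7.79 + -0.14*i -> [-7.79, -7.93, -8.07, -8.21, -8.35]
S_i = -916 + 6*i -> [-916, -910, -904, -898, -892]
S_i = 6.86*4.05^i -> [6.86, 27.78, 112.52, 455.71, 1845.63]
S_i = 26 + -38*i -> [26, -12, -50, -88, -126]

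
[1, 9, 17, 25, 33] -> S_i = 1 + 8*i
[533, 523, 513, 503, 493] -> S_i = 533 + -10*i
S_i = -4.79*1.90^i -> [-4.79, -9.1, -17.29, -32.85, -62.42]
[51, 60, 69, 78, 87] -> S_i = 51 + 9*i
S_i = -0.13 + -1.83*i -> [-0.13, -1.96, -3.79, -5.62, -7.45]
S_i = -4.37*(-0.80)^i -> [-4.37, 3.5, -2.8, 2.24, -1.79]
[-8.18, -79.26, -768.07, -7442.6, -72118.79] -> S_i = -8.18*9.69^i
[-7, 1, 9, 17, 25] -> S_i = -7 + 8*i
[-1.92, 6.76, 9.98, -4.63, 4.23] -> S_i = Random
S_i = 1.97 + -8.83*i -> [1.97, -6.86, -15.69, -24.52, -33.35]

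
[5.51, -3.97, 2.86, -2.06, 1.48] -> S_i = 5.51*(-0.72)^i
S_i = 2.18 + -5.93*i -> [2.18, -3.75, -9.68, -15.61, -21.54]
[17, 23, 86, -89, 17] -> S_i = Random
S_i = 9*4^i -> [9, 36, 144, 576, 2304]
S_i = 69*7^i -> [69, 483, 3381, 23667, 165669]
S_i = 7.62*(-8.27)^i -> [7.62, -63.02, 521.15, -4309.94, 35643.23]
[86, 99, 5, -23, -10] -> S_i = Random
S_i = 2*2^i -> [2, 4, 8, 16, 32]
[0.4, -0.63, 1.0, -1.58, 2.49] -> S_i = 0.40*(-1.58)^i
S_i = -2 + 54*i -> [-2, 52, 106, 160, 214]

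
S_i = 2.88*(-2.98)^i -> [2.88, -8.58, 25.58, -76.22, 227.12]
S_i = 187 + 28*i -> [187, 215, 243, 271, 299]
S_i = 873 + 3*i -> [873, 876, 879, 882, 885]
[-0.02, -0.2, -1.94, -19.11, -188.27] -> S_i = -0.02*9.85^i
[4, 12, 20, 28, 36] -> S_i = 4 + 8*i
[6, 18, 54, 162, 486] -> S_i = 6*3^i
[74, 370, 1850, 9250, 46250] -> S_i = 74*5^i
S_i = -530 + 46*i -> [-530, -484, -438, -392, -346]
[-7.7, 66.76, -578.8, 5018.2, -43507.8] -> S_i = -7.70*(-8.67)^i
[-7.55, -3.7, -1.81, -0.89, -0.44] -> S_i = -7.55*0.49^i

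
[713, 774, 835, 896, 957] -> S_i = 713 + 61*i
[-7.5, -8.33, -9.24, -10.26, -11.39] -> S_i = -7.50*1.11^i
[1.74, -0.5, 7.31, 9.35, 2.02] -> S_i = Random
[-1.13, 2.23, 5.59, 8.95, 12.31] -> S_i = -1.13 + 3.36*i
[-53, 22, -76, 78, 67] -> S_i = Random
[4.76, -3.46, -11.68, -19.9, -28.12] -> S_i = 4.76 + -8.22*i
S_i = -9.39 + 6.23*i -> [-9.39, -3.16, 3.07, 9.3, 15.53]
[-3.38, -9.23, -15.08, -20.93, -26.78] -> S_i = -3.38 + -5.85*i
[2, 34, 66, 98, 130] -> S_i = 2 + 32*i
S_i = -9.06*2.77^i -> [-9.06, -25.1, -69.52, -192.56, -533.39]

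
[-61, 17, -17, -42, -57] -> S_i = Random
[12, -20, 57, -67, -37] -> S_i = Random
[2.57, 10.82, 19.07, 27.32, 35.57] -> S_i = 2.57 + 8.25*i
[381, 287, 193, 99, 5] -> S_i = 381 + -94*i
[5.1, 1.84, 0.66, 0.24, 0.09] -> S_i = 5.10*0.36^i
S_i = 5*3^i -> [5, 15, 45, 135, 405]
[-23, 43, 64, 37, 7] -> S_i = Random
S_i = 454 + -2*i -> [454, 452, 450, 448, 446]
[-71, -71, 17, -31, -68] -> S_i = Random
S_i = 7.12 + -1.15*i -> [7.12, 5.97, 4.82, 3.67, 2.52]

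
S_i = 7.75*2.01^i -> [7.75, 15.58, 31.31, 62.93, 126.5]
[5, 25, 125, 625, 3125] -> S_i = 5*5^i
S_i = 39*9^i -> [39, 351, 3159, 28431, 255879]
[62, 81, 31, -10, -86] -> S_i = Random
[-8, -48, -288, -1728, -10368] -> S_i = -8*6^i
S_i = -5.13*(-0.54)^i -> [-5.13, 2.77, -1.5, 0.81, -0.44]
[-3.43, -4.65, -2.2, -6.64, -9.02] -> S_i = Random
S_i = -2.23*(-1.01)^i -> [-2.23, 2.25, -2.27, 2.3, -2.32]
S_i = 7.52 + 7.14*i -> [7.52, 14.66, 21.8, 28.94, 36.08]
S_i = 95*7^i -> [95, 665, 4655, 32585, 228095]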